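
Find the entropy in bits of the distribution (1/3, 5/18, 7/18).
1.5715 bits

Shannon entropy is H(X) = -Σ p(x) log p(x).

For P = (1/3, 5/18, 7/18):
H = -1/3 × log_2(1/3) -5/18 × log_2(5/18) -7/18 × log_2(7/18)
H = 1.5715 bits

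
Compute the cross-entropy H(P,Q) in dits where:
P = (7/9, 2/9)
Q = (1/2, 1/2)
0.3010 dits

Cross-entropy: H(P,Q) = -Σ p(x) log q(x)

Alternatively: H(P,Q) = H(P) + D_KL(P||Q)
H(P) = 0.2300 dits
D_KL(P||Q) = 0.0710 dits

H(P,Q) = 0.2300 + 0.0710 = 0.3010 dits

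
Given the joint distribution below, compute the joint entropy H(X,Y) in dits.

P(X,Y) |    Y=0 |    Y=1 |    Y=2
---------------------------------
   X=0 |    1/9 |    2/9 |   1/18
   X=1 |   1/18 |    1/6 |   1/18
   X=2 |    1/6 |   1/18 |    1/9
0.8955 dits

Joint entropy is H(X,Y) = -Σ_{x,y} p(x,y) log p(x,y).

Summing over all non-zero entries:
H(X,Y) = -[1/9·log_10(1/9) + 2/9·log_10(2/9) + 1/18·log_10(1/18) + 1/18·log_10(1/18) + 1/6·log_10(1/6) + 1/18·log_10(1/18) + 1/6·log_10(1/6) + 1/18·log_10(1/18) + 1/9·log_10(1/9)]
H(X,Y) = 0.8955 dits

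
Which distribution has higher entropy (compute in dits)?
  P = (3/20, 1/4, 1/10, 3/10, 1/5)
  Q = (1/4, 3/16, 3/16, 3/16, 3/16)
Q

Computing entropies in dits:
H(P) = 0.6708
H(Q) = 0.6958

Distribution Q has higher entropy.

Intuition: The distribution closer to uniform (more spread out) has higher entropy.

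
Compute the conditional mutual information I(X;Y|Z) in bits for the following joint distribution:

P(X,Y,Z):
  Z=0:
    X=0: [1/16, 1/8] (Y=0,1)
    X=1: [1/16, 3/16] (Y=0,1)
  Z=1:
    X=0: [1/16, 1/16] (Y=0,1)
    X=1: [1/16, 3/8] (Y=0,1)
0.0486 bits

Conditional mutual information: I(X;Y|Z) = H(X|Z) + H(Y|Z) - H(X,Y|Z)

H(Z) = 0.9887
H(X,Z) = 1.8496 → H(X|Z) = 0.8609
H(Y,Z) = 1.7962 → H(Y|Z) = 0.8075
H(X,Y,Z) = 2.6085 → H(X,Y|Z) = 1.6198

I(X;Y|Z) = 0.8609 + 0.8075 - 1.6198 = 0.0486 bits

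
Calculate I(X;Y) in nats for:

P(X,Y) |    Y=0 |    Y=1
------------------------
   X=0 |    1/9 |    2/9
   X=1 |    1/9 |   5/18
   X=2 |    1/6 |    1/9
0.0365 nats

Mutual information: I(X;Y) = H(X) + H(Y) - H(X,Y)

Marginals:
P(X) = (1/3, 7/18, 5/18), H(X) = 1.0893 nats
P(Y) = (7/18, 11/18), H(Y) = 0.6682 nats

Joint entropy: H(X,Y) = 1.7211 nats

I(X;Y) = 1.0893 + 0.6682 - 1.7211 = 0.0365 nats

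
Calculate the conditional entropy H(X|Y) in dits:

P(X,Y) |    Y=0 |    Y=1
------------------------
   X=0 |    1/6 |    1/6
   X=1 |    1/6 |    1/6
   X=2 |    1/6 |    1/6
0.4771 dits

Using the chain rule: H(X|Y) = H(X,Y) - H(Y)

First, compute H(X,Y) = 0.7782 dits

Marginal P(Y) = (1/2, 1/2)
H(Y) = 0.3010 dits

H(X|Y) = H(X,Y) - H(Y) = 0.7782 - 0.3010 = 0.4771 dits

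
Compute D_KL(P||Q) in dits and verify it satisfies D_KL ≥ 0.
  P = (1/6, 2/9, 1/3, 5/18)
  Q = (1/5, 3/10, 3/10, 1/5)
0.0127 dits

KL divergence satisfies the Gibbs inequality: D_KL(P||Q) ≥ 0 for all distributions P, Q.

D_KL(P||Q) = Σ p(x) log(p(x)/q(x))
Term by term:
  x=0: 1/6 × log_10[(1/6)/(1/5)] = -0.0132
  x=1: 2/9 × log_10[(2/9)/(3/10)] = -0.0290
  x=2: 1/3 × log_10[(1/3)/(3/10)] = 0.0153
  x=3: 5/18 × log_10[(5/18)/(1/5)] = 0.0396
D_KL(P||Q) = 0.0127 dits

D_KL(P||Q) = 0.0127 ≥ 0 ✓

This non-negativity is a fundamental property: relative entropy cannot be negative because it measures how different Q is from P.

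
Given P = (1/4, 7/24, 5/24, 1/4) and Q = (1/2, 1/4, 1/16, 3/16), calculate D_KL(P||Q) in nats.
0.1944 nats

KL divergence: D_KL(P||Q) = Σ p(x) log(p(x)/q(x))

Computing term by term:
  x=0: 1/4 × log_e[(1/4)/(1/2)] = 1/4 × -0.6931 = -0.1733
  x=1: 7/24 × log_e[(7/24)/(1/4)] = 7/24 × 0.1542 = 0.0450
  x=2: 5/24 × log_e[(5/24)/(1/16)] = 5/24 × 1.2040 = 0.2508
  x=3: 1/4 × log_e[(1/4)/(3/16)] = 1/4 × 0.2877 = 0.0719

D_KL(P||Q) = 0.1944 nats

Note: KL divergence is always non-negative and equals 0 iff P = Q.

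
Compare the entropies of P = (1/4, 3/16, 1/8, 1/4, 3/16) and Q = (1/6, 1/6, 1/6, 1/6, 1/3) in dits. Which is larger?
P

Computing entropies in dits:
H(P) = 0.6865
H(Q) = 0.6778

Distribution P has higher entropy.

Intuition: The distribution closer to uniform (more spread out) has higher entropy.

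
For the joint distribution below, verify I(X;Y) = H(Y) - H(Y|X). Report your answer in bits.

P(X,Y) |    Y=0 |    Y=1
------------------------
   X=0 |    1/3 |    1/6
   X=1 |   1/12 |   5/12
I(X;Y) = 0.1957 bits

Mutual information has multiple equivalent forms:
- I(X;Y) = H(X) - H(X|Y)
- I(X;Y) = H(Y) - H(Y|X)
- I(X;Y) = H(X) + H(Y) - H(X,Y)

Computing all quantities:
H(X) = 1.0000, H(Y) = 0.9799, H(X,Y) = 1.7842
H(X|Y) = 0.8043, H(Y|X) = 0.7842

Verification:
H(X) - H(X|Y) = 1.0000 - 0.8043 = 0.1957
H(Y) - H(Y|X) = 0.9799 - 0.7842 = 0.1957
H(X) + H(Y) - H(X,Y) = 1.0000 + 0.9799 - 1.7842 = 0.1957

All forms give I(X;Y) = 0.1957 bits. ✓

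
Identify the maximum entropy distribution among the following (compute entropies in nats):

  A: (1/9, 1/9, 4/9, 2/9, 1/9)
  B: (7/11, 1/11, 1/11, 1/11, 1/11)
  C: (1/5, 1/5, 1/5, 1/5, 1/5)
C

For a discrete distribution over n outcomes, entropy is maximized by the uniform distribution.

Computing entropies:
H(A) = 1.4271 nats
H(B) = 1.1596 nats
H(C) = 1.6094 nats

The uniform distribution (where all probabilities equal 1/5) achieves the maximum entropy of log_e(5) = 1.6094 nats.

Distribution C has the highest entropy.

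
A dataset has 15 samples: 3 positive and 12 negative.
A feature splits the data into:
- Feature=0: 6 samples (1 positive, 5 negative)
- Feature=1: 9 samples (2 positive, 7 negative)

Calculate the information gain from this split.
0.0034 bits

Information Gain = H(Y) - H(Y|Feature)

Before split:
P(positive) = 3/15 = 0.2000
H(Y) = 0.7219 bits

After split:
Feature=0: H = 0.6500 bits (weight = 6/15)
Feature=1: H = 0.7642 bits (weight = 9/15)
H(Y|Feature) = (6/15)×0.6500 + (9/15)×0.7642 = 0.7185 bits

Information Gain = 0.7219 - 0.7185 = 0.0034 bits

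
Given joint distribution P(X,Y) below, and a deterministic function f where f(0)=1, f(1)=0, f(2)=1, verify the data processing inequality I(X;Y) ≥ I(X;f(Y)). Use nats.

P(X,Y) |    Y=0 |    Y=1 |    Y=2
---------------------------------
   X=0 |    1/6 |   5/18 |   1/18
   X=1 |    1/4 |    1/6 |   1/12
I(X;Y) = 0.0252, I(X;f(Y)) = 0.0252, inequality holds: 0.0252 ≥ 0.0252

Data Processing Inequality: For any Markov chain X → Y → Z, we have I(X;Y) ≥ I(X;Z).

Here Z = f(Y) is a deterministic function of Y, forming X → Y → Z.

Original I(X;Y) = 0.0252 nats

After applying f:
P(X,Z) where Z=f(Y):
- P(X,Z=0) = P(X,Y=1)
- P(X,Z=1) = P(X,Y=0) + P(X,Y=2)

I(X;Z) = I(X;f(Y)) = 0.0252 nats

Verification: 0.0252 ≥ 0.0252 ✓

Information cannot be created by processing; the function f can only lose information about X.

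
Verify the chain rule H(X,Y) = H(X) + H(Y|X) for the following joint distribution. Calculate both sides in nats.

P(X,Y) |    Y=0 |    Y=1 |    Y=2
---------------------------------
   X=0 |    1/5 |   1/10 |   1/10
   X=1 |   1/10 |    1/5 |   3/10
H(X,Y) = 1.6957, H(X) = 0.6730, H(Y|X) = 1.0227 (all in nats)

Chain rule: H(X,Y) = H(X) + H(Y|X)

Left side — joint entropy directly:
H(X,Y) = -Σ p(x,y) log p(x,y) = 1.6957 nats

Right side — compute H(Y|X) from the conditional distributions:
P(X) = (2/5, 3/5), so H(X) = 0.6730 nats
H(Y|X) = Σ_x P(X=x) · H(Y|X=x):
  P(Y|X=0) = (1/2, 1/4, 1/4), H(Y|X=0) = 1.0397, weight P(X=0) = 2/5
  P(Y|X=1) = (1/6, 1/3, 1/2), H(Y|X=1) = 1.0114, weight P(X=1) = 3/5
H(Y|X) = 1.0227 nats

H(X) + H(Y|X) = 0.6730 + 1.0227 = 1.6957 nats

Both sides equal 1.6957 nats. ✓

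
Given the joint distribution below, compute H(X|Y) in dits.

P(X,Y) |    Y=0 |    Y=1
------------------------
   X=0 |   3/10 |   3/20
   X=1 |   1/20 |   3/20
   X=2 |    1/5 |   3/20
0.4336 dits

Using the chain rule: H(X|Y) = H(X,Y) - H(Y)

First, compute H(X,Y) = 0.7325 dits

Marginal P(Y) = (11/20, 9/20)
H(Y) = 0.2989 dits

H(X|Y) = H(X,Y) - H(Y) = 0.7325 - 0.2989 = 0.4336 dits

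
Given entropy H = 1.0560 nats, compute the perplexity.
2.8748

Perplexity is e^H (or exp(H) for natural log).

H = 1.0560 nats
Perplexity = e^1.0560 = 2.8748

Interpretation: The model's uncertainty is equivalent to choosing uniformly among 2.9 options.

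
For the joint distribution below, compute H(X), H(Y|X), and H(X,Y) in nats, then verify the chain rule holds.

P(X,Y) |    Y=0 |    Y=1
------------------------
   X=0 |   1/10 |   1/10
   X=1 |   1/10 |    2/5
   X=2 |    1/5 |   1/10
H(X,Y) = 1.6094, H(X) = 1.0297, H(Y|X) = 0.5798 (all in nats)

Chain rule: H(X,Y) = H(X) + H(Y|X)

Left side — joint entropy directly:
H(X,Y) = -Σ p(x,y) log p(x,y) = 1.6094 nats

Right side — compute H(Y|X) from the conditional distributions:
P(X) = (1/5, 1/2, 3/10), so H(X) = 1.0297 nats
H(Y|X) = Σ_x P(X=x) · H(Y|X=x):
  P(Y|X=0) = (1/2, 1/2), H(Y|X=0) = 0.6931, weight P(X=0) = 1/5
  P(Y|X=1) = (1/5, 4/5), H(Y|X=1) = 0.5004, weight P(X=1) = 1/2
  P(Y|X=2) = (2/3, 1/3), H(Y|X=2) = 0.6365, weight P(X=2) = 3/10
H(Y|X) = 0.5798 nats

H(X) + H(Y|X) = 1.0297 + 0.5798 = 1.6094 nats

Both sides equal 1.6094 nats. ✓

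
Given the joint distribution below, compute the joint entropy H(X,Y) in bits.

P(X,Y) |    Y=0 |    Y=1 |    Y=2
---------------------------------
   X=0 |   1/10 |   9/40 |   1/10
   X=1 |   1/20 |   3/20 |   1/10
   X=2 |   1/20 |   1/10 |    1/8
3.0307 bits

Joint entropy is H(X,Y) = -Σ_{x,y} p(x,y) log p(x,y).

Summing over all non-zero entries:
H(X,Y) = -[1/10·log_2(1/10) + 9/40·log_2(9/40) + 1/10·log_2(1/10) + 1/20·log_2(1/20) + 3/20·log_2(3/20) + 1/10·log_2(1/10) + 1/20·log_2(1/20) + 1/10·log_2(1/10) + 1/8·log_2(1/8)]
H(X,Y) = 3.0307 bits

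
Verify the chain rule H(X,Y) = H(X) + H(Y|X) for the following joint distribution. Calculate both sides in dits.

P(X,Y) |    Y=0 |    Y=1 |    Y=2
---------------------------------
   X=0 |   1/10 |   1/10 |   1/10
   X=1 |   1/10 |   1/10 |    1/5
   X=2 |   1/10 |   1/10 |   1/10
H(X,Y) = 0.9398, H(X) = 0.4729, H(Y|X) = 0.4669 (all in dits)

Chain rule: H(X,Y) = H(X) + H(Y|X)

Left side — joint entropy directly:
H(X,Y) = -Σ p(x,y) log p(x,y) = 0.9398 dits

Right side — compute H(Y|X) from the conditional distributions:
P(X) = (3/10, 2/5, 3/10), so H(X) = 0.4729 dits
H(Y|X) = Σ_x P(X=x) · H(Y|X=x):
  P(Y|X=0) = (1/3, 1/3, 1/3), H(Y|X=0) = 0.4771, weight P(X=0) = 3/10
  P(Y|X=1) = (1/4, 1/4, 1/2), H(Y|X=1) = 0.4515, weight P(X=1) = 2/5
  P(Y|X=2) = (1/3, 1/3, 1/3), H(Y|X=2) = 0.4771, weight P(X=2) = 3/10
H(Y|X) = 0.4669 dits

H(X) + H(Y|X) = 0.4729 + 0.4669 = 0.9398 dits

Both sides equal 0.9398 dits. ✓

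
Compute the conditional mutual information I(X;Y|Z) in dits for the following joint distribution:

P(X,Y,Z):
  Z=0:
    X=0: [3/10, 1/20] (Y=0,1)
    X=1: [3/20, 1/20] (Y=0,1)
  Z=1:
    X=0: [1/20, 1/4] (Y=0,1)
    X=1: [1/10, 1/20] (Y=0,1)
0.0263 dits

Conditional mutual information: I(X;Y|Z) = H(X|Z) + H(Y|Z) - H(X,Y|Z)

H(Z) = 0.2989
H(X,Z) = 0.5798 → H(X|Z) = 0.2810
H(Y,Z) = 0.5365 → H(Y|Z) = 0.2376
H(X,Y,Z) = 0.7912 → H(X,Y|Z) = 0.4923

I(X;Y|Z) = 0.2810 + 0.2376 - 0.4923 = 0.0263 dits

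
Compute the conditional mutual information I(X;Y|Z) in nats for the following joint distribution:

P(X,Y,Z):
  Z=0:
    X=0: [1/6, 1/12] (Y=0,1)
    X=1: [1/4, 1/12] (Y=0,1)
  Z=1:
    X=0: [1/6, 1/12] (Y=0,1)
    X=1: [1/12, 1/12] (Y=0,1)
0.0082 nats

Conditional mutual information: I(X;Y|Z) = H(X|Z) + H(Y|Z) - H(X,Y|Z)

H(Z) = 0.6792
H(X,Z) = 1.3580 → H(X|Z) = 0.6788
H(Y,Z) = 1.3086 → H(Y|Z) = 0.6294
H(X,Y,Z) = 1.9792 → H(X,Y|Z) = 1.3000

I(X;Y|Z) = 0.6788 + 0.6294 - 1.3000 = 0.0082 nats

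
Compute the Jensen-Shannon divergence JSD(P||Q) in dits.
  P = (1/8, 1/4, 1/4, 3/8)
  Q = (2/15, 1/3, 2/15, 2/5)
0.0053 dits

Jensen-Shannon divergence is:
JSD(P||Q) = 0.5 × D_KL(P||M) + 0.5 × D_KL(Q||M)
where M = 0.5 × (P + Q) is the mixture distribution.

M = 0.5 × (1/8, 1/4, 1/4, 3/8) + 0.5 × (2/15, 1/3, 2/15, 2/5) = (0.129167, 7/24, 0.191667, 0.3875)

D_KL(P||M) = 0.0050 dits
D_KL(Q||M) = 0.0057 dits

JSD(P||Q) = 0.5 × 0.0050 + 0.5 × 0.0057 = 0.0053 dits

Unlike KL divergence, JSD is symmetric and bounded: 0 ≤ JSD ≤ log(2).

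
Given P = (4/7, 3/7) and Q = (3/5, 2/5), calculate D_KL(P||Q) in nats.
0.0017 nats

KL divergence: D_KL(P||Q) = Σ p(x) log(p(x)/q(x))

Computing term by term:
  x=0: 4/7 × log_e[(4/7)/(3/5)] = 4/7 × -0.0488 = -0.0279
  x=1: 3/7 × log_e[(3/7)/(2/5)] = 3/7 × 0.0690 = 0.0296

D_KL(P||Q) = 0.0017 nats

Note: KL divergence is always non-negative and equals 0 iff P = Q.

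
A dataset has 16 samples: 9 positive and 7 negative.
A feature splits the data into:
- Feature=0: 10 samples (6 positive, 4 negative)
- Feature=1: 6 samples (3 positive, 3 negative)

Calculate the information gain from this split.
0.0069 bits

Information Gain = H(Y) - H(Y|Feature)

Before split:
P(positive) = 9/16 = 0.5625
H(Y) = 0.9887 bits

After split:
Feature=0: H = 0.9710 bits (weight = 10/16)
Feature=1: H = 1.0000 bits (weight = 6/16)
H(Y|Feature) = (10/16)×0.9710 + (6/16)×1.0000 = 0.9818 bits

Information Gain = 0.9887 - 0.9818 = 0.0069 bits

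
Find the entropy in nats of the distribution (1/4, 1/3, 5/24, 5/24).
1.3664 nats

Shannon entropy is H(X) = -Σ p(x) log p(x).

For P = (1/4, 1/3, 5/24, 5/24):
H = -1/4 × log_e(1/4) -1/3 × log_e(1/3) -5/24 × log_e(5/24) -5/24 × log_e(5/24)
H = 1.3664 nats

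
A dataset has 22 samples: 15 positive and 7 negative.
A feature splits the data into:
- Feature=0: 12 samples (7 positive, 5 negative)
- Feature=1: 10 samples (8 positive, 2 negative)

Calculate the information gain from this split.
0.0398 bits

Information Gain = H(Y) - H(Y|Feature)

Before split:
P(positive) = 15/22 = 0.6818
H(Y) = 0.9024 bits

After split:
Feature=0: H = 0.9799 bits (weight = 12/22)
Feature=1: H = 0.7219 bits (weight = 10/22)
H(Y|Feature) = (12/22)×0.9799 + (10/22)×0.7219 = 0.8626 bits

Information Gain = 0.9024 - 0.8626 = 0.0398 bits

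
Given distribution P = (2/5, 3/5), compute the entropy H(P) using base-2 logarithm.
0.9710 bits

Shannon entropy is H(X) = -Σ p(x) log p(x).

For P = (2/5, 3/5):
H = -2/5 × log_2(2/5) -3/5 × log_2(3/5)
H = 0.9710 bits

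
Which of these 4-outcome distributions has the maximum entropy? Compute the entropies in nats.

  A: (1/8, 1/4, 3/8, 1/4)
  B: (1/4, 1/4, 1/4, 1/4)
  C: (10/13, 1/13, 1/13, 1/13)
B

For a discrete distribution over n outcomes, entropy is maximized by the uniform distribution.

Computing entropies:
H(A) = 1.3209 nats
H(B) = 1.3863 nats
H(C) = 0.7937 nats

The uniform distribution (where all probabilities equal 1/4) achieves the maximum entropy of log_e(4) = 1.3863 nats.

Distribution B has the highest entropy.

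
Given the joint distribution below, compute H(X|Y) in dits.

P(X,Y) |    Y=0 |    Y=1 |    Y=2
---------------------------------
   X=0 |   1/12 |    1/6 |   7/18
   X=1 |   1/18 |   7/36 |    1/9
0.2639 dits

Using the chain rule: H(X|Y) = H(X,Y) - H(Y)

First, compute H(X,Y) = 0.6932 dits

Marginal P(Y) = (5/36, 13/36, 1/2)
H(Y) = 0.4293 dits

H(X|Y) = H(X,Y) - H(Y) = 0.6932 - 0.4293 = 0.2639 dits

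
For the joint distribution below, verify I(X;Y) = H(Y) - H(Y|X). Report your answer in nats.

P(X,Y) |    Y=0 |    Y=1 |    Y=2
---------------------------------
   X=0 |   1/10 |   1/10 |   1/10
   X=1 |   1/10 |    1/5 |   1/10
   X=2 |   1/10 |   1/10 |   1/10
I(X;Y) = 0.0138 nats

Mutual information has multiple equivalent forms:
- I(X;Y) = H(X) - H(X|Y)
- I(X;Y) = H(Y) - H(Y|X)
- I(X;Y) = H(X) + H(Y) - H(X,Y)

Computing all quantities:
H(X) = 1.0889, H(Y) = 1.0889, H(X,Y) = 2.1640
H(X|Y) = 1.0751, H(Y|X) = 1.0751

Verification:
H(X) - H(X|Y) = 1.0889 - 1.0751 = 0.0138
H(Y) - H(Y|X) = 1.0889 - 1.0751 = 0.0138
H(X) + H(Y) - H(X,Y) = 1.0889 + 1.0889 - 2.1640 = 0.0138

All forms give I(X;Y) = 0.0138 nats. ✓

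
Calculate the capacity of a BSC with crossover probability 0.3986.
0.0299 bits

For a binary symmetric channel (BSC) with error probability p:
Capacity C = 1 - H(p) bits per symbol

where H(p) = -p log₂(p) - (1-p) log₂(1-p) is the binary entropy function.

H(0.3986) = 0.9701 bits
C = 1 - 0.9701 = 0.0299 bits per symbol

This means we can reliably transmit up to 0.0299 bits of information per channel use.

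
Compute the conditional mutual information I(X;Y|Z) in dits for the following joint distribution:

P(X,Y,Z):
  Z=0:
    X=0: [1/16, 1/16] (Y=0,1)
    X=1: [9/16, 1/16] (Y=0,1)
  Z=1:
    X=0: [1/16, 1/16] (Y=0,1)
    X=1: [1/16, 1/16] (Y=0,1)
0.0209 dits

Conditional mutual information: I(X;Y|Z) = H(X|Z) + H(Y|Z) - H(X,Y|Z)

H(Z) = 0.2442
H(X,Z) = 0.4662 → H(X|Z) = 0.2220
H(Y,Z) = 0.4662 → H(Y|Z) = 0.2220
H(X,Y,Z) = 0.6674 → H(X,Y|Z) = 0.4231

I(X;Y|Z) = 0.2220 + 0.2220 - 0.4231 = 0.0209 dits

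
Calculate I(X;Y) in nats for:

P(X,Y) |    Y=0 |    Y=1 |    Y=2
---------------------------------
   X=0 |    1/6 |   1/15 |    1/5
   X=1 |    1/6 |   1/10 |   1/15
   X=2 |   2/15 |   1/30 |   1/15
0.0389 nats

Mutual information: I(X;Y) = H(X) + H(Y) - H(X,Y)

Marginals:
P(X) = (13/30, 1/3, 7/30), H(X) = 1.0681 nats
P(Y) = (7/15, 1/5, 1/3), H(Y) = 1.0438 nats

Joint entropy: H(X,Y) = 2.0730 nats

I(X;Y) = 1.0681 + 1.0438 - 2.0730 = 0.0389 nats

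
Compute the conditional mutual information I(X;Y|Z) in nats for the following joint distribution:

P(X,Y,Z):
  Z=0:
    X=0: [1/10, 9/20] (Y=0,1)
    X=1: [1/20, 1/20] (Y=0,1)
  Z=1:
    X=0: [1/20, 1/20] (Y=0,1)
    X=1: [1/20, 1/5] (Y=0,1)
0.0360 nats

Conditional mutual information: I(X;Y|Z) = H(X|Z) + H(Y|Z) - H(X,Y|Z)

H(Z) = 0.6474
H(X,Z) = 1.1359 → H(X|Z) = 0.4885
H(Y,Z) = 1.2080 → H(Y|Z) = 0.5605
H(X,Y,Z) = 1.6604 → H(X,Y|Z) = 1.0130

I(X;Y|Z) = 0.4885 + 0.5605 - 1.0130 = 0.0360 nats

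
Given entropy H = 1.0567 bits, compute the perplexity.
2.0802

Perplexity is 2^H (or exp(H) for natural log).

H = 1.0567 bits
Perplexity = 2^1.0567 = 2.0802

Interpretation: The model's uncertainty is equivalent to choosing uniformly among 2.1 options.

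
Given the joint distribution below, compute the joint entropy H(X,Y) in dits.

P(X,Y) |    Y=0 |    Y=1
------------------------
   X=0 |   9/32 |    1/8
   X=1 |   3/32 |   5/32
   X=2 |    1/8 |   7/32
0.7474 dits

Joint entropy is H(X,Y) = -Σ_{x,y} p(x,y) log p(x,y).

Summing over all non-zero entries:
H(X,Y) = -[9/32·log_10(9/32) + 1/8·log_10(1/8) + 3/32·log_10(3/32) + 5/32·log_10(5/32) + 1/8·log_10(1/8) + 7/32·log_10(7/32)]
H(X,Y) = 0.7474 dits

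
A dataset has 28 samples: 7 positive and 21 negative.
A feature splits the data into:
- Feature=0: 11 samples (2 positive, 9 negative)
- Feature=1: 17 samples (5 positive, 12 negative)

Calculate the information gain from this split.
0.0119 bits

Information Gain = H(Y) - H(Y|Feature)

Before split:
P(positive) = 7/28 = 0.2500
H(Y) = 0.8113 bits

After split:
Feature=0: H = 0.6840 bits (weight = 11/28)
Feature=1: H = 0.8740 bits (weight = 17/28)
H(Y|Feature) = (11/28)×0.6840 + (17/28)×0.8740 = 0.7994 bits

Information Gain = 0.8113 - 0.7994 = 0.0119 bits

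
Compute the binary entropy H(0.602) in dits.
0.2919 dits

The binary entropy function is:
H(p) = -p log(p) - (1-p) log(1-p)

H(0.602) = -0.602 × log_10(0.602) - 0.398 × log_10(0.398)
H(0.602) = 0.2919 dits

Note: Binary entropy is maximized at p=0.5 (H=1 bit) and minimized at p=0 or p=1 (H=0).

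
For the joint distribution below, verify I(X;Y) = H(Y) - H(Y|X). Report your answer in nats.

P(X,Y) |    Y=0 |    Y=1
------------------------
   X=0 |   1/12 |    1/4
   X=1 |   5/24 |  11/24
I(X;Y) = 0.0021 nats

Mutual information has multiple equivalent forms:
- I(X;Y) = H(X) - H(X|Y)
- I(X;Y) = H(Y) - H(Y|X)
- I(X;Y) = H(X) + H(Y) - H(X,Y)

Computing all quantities:
H(X) = 0.6365, H(Y) = 0.6036, H(X,Y) = 1.2380
H(X|Y) = 0.6344, H(Y|X) = 0.6015

Verification:
H(X) - H(X|Y) = 0.6365 - 0.6344 = 0.0021
H(Y) - H(Y|X) = 0.6036 - 0.6015 = 0.0021
H(X) + H(Y) - H(X,Y) = 0.6365 + 0.6036 - 1.2380 = 0.0021

All forms give I(X;Y) = 0.0021 nats. ✓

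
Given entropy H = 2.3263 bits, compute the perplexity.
5.0152

Perplexity is 2^H (or exp(H) for natural log).

H = 2.3263 bits
Perplexity = 2^2.3263 = 5.0152

Interpretation: The model's uncertainty is equivalent to choosing uniformly among 5.0 options.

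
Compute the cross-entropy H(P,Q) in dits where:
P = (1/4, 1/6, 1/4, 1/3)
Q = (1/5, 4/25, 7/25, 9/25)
0.5935 dits

Cross-entropy: H(P,Q) = -Σ p(x) log q(x)

Alternatively: H(P,Q) = H(P) + D_KL(P||Q)
H(P) = 0.5898 dits
D_KL(P||Q) = 0.0037 dits

H(P,Q) = 0.5898 + 0.0037 = 0.5935 dits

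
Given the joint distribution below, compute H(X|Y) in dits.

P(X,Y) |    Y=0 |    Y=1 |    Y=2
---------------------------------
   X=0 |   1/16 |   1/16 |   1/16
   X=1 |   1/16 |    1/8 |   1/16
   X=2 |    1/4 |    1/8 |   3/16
0.4134 dits

Using the chain rule: H(X|Y) = H(X,Y) - H(Y)

First, compute H(X,Y) = 0.8889 dits

Marginal P(Y) = (3/8, 5/16, 5/16)
H(Y) = 0.4755 dits

H(X|Y) = H(X,Y) - H(Y) = 0.8889 - 0.4755 = 0.4134 dits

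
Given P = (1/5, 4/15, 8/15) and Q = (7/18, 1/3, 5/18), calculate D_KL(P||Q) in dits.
0.0675 dits

KL divergence: D_KL(P||Q) = Σ p(x) log(p(x)/q(x))

Computing term by term:
  x=0: 1/5 × log_10[(1/5)/(7/18)] = 1/5 × -0.2888 = -0.0578
  x=1: 4/15 × log_10[(4/15)/(1/3)] = 4/15 × -0.0969 = -0.0258
  x=2: 8/15 × log_10[(8/15)/(5/18)] = 8/15 × 0.2833 = 0.1511

D_KL(P||Q) = 0.0675 dits

Note: KL divergence is always non-negative and equals 0 iff P = Q.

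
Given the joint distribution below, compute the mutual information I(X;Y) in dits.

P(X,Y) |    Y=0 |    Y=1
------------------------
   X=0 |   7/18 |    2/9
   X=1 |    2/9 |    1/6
0.0009 dits

Mutual information: I(X;Y) = H(X) + H(Y) - H(X,Y)

Marginals:
P(X) = (11/18, 7/18), H(X) = 0.2902 dits
P(Y) = (11/18, 7/18), H(Y) = 0.2902 dits

Joint entropy: H(X,Y) = 0.5795 dits

I(X;Y) = 0.2902 + 0.2902 - 0.5795 = 0.0009 dits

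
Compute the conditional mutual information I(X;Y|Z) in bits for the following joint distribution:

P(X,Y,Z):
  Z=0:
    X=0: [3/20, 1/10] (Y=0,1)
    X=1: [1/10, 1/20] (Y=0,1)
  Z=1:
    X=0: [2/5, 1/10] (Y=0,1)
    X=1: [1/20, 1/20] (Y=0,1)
0.0271 bits

Conditional mutual information: I(X;Y|Z) = H(X|Z) + H(Y|Z) - H(X,Y|Z)

H(Z) = 0.9710
H(X,Z) = 1.7427 → H(X|Z) = 0.7718
H(Y,Z) = 1.8395 → H(Y|Z) = 0.8685
H(X,Y,Z) = 2.5842 → H(X,Y|Z) = 1.6132

I(X;Y|Z) = 0.7718 + 0.8685 - 1.6132 = 0.0271 bits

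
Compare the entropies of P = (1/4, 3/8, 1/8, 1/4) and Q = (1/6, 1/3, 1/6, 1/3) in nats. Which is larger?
Q

Computing entropies in nats:
H(P) = 1.3209
H(Q) = 1.3297

Distribution Q has higher entropy.

Intuition: The distribution closer to uniform (more spread out) has higher entropy.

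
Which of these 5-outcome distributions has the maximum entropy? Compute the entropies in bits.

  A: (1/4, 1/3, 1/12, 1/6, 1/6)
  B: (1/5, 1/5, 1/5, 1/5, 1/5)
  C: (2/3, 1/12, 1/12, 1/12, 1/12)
B

For a discrete distribution over n outcomes, entropy is maximized by the uniform distribution.

Computing entropies:
H(A) = 2.1887 bits
H(B) = 2.3219 bits
H(C) = 1.5850 bits

The uniform distribution (where all probabilities equal 1/5) achieves the maximum entropy of log_2(5) = 2.3219 bits.

Distribution B has the highest entropy.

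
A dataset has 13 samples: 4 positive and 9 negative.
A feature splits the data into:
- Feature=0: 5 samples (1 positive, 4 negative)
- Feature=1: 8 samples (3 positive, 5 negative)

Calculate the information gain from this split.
0.0255 bits

Information Gain = H(Y) - H(Y|Feature)

Before split:
P(positive) = 4/13 = 0.3077
H(Y) = 0.8905 bits

After split:
Feature=0: H = 0.7219 bits (weight = 5/13)
Feature=1: H = 0.9544 bits (weight = 8/13)
H(Y|Feature) = (5/13)×0.7219 + (8/13)×0.9544 = 0.8650 bits

Information Gain = 0.8905 - 0.8650 = 0.0255 bits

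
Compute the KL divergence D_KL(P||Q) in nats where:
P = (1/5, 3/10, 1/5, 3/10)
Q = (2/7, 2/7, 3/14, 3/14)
0.0304 nats

KL divergence: D_KL(P||Q) = Σ p(x) log(p(x)/q(x))

Computing term by term:
  x=0: 1/5 × log_e[(1/5)/(2/7)] = 1/5 × -0.3567 = -0.0713
  x=1: 3/10 × log_e[(3/10)/(2/7)] = 3/10 × 0.0488 = 0.0146
  x=2: 1/5 × log_e[(1/5)/(3/14)] = 1/5 × -0.0690 = -0.0138
  x=3: 3/10 × log_e[(3/10)/(3/14)] = 3/10 × 0.3365 = 0.1009

D_KL(P||Q) = 0.0304 nats

Note: KL divergence is always non-negative and equals 0 iff P = Q.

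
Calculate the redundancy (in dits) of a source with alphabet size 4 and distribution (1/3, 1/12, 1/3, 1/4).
0.0435 dits

Redundancy measures how far a source is from maximum entropy:
R = H_max - H(X)

Maximum entropy for 4 symbols: H_max = log_10(4) = 0.6021 dits
Actual entropy: H(X) = 0.5585 dits
Redundancy: R = 0.6021 - 0.5585 = 0.0435 dits

This redundancy represents potential for compression: the source could be compressed by 0.0435 dits per symbol.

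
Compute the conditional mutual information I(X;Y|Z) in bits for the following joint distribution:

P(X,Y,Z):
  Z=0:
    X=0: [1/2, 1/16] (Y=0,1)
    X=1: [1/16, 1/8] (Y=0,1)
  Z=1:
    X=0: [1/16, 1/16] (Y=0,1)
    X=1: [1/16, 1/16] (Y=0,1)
0.1532 bits

Conditional mutual information: I(X;Y|Z) = H(X|Z) + H(Y|Z) - H(X,Y|Z)

H(Z) = 0.8113
H(X,Z) = 1.6697 → H(X|Z) = 0.8585
H(Y,Z) = 1.6697 → H(Y|Z) = 0.8585
H(X,Y,Z) = 2.3750 → H(X,Y|Z) = 1.5637

I(X;Y|Z) = 0.8585 + 0.8585 - 1.5637 = 0.1532 bits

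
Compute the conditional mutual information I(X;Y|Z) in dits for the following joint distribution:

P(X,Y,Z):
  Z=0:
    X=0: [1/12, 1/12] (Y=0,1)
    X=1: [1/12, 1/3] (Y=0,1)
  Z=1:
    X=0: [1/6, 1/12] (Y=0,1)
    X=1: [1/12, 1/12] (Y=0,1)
0.0133 dits

Conditional mutual information: I(X;Y|Z) = H(X|Z) + H(Y|Z) - H(X,Y|Z)

H(Z) = 0.2950
H(X,Z) = 0.5683 → H(X|Z) = 0.2734
H(Y,Z) = 0.5683 → H(Y|Z) = 0.2734
H(X,Y,Z) = 0.8283 → H(X,Y|Z) = 0.5334

I(X;Y|Z) = 0.2734 + 0.2734 - 0.5334 = 0.0133 dits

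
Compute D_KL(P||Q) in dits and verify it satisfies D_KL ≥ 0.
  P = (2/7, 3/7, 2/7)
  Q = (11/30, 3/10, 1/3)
0.0163 dits

KL divergence satisfies the Gibbs inequality: D_KL(P||Q) ≥ 0 for all distributions P, Q.

D_KL(P||Q) = Σ p(x) log(p(x)/q(x))
Term by term:
  x=0: 2/7 × log_10[(2/7)/(11/30)] = -0.0310
  x=1: 3/7 × log_10[(3/7)/(3/10)] = 0.0664
  x=2: 2/7 × log_10[(2/7)/(1/3)] = -0.0191
D_KL(P||Q) = 0.0163 dits

D_KL(P||Q) = 0.0163 ≥ 0 ✓

This non-negativity is a fundamental property: relative entropy cannot be negative because it measures how different Q is from P.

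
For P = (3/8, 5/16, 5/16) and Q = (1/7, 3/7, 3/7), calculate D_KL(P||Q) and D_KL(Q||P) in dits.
D_KL(P||Q) = 0.0714, D_KL(Q||P) = 0.0577

KL divergence is not symmetric: D_KL(P||Q) ≠ D_KL(Q||P) in general.

D_KL(P||Q) = 0.0714 dits
D_KL(Q||P) = 0.0577 dits

No, they are not equal!

This asymmetry is why KL divergence is not a true distance metric.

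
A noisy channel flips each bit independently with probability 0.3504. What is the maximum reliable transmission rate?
0.0656 bits

For a binary symmetric channel (BSC) with error probability p:
Capacity C = 1 - H(p) bits per symbol

where H(p) = -p log₂(p) - (1-p) log₂(1-p) is the binary entropy function.

H(0.3504) = 0.9344 bits
C = 1 - 0.9344 = 0.0656 bits per symbol

This means we can reliably transmit up to 0.0656 bits of information per channel use.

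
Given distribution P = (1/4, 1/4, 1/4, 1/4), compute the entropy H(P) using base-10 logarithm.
0.6021 dits

Shannon entropy is H(X) = -Σ p(x) log p(x).

For P = (1/4, 1/4, 1/4, 1/4):
H = -1/4 × log_10(1/4) -1/4 × log_10(1/4) -1/4 × log_10(1/4) -1/4 × log_10(1/4)
H = 0.6021 dits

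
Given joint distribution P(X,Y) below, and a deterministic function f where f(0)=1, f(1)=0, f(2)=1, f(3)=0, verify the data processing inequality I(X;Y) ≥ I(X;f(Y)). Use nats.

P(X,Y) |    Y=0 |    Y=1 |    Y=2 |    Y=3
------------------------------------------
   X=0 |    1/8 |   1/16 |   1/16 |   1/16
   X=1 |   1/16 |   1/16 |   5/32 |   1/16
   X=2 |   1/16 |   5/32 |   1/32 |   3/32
I(X;Y) = 0.0967, I(X;f(Y)) = 0.0561, inequality holds: 0.0967 ≥ 0.0561

Data Processing Inequality: For any Markov chain X → Y → Z, we have I(X;Y) ≥ I(X;Z).

Here Z = f(Y) is a deterministic function of Y, forming X → Y → Z.

Original I(X;Y) = 0.0967 nats

After applying f:
P(X,Z) where Z=f(Y):
- P(X,Z=0) = P(X,Y=1) + P(X,Y=3)
- P(X,Z=1) = P(X,Y=0) + P(X,Y=2)

I(X;Z) = I(X;f(Y)) = 0.0561 nats

Verification: 0.0967 ≥ 0.0561 ✓

Information cannot be created by processing; the function f can only lose information about X.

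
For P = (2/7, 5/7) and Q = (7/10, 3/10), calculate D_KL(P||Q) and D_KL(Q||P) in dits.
D_KL(P||Q) = 0.1579, D_KL(Q||P) = 0.1594

KL divergence is not symmetric: D_KL(P||Q) ≠ D_KL(Q||P) in general.

D_KL(P||Q) = 0.1579 dits
D_KL(Q||P) = 0.1594 dits

No, they are not equal!

This asymmetry is why KL divergence is not a true distance metric.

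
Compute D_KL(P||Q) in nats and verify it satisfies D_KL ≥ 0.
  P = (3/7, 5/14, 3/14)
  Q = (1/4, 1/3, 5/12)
0.1131 nats

KL divergence satisfies the Gibbs inequality: D_KL(P||Q) ≥ 0 for all distributions P, Q.

D_KL(P||Q) = Σ p(x) log(p(x)/q(x))
Term by term:
  x=0: 3/7 × log_e[(3/7)/(1/4)] = 0.2310
  x=1: 5/14 × log_e[(5/14)/(1/3)] = 0.0246
  x=2: 3/14 × log_e[(3/14)/(5/12)] = -0.1425
D_KL(P||Q) = 0.1131 nats

D_KL(P||Q) = 0.1131 ≥ 0 ✓

This non-negativity is a fundamental property: relative entropy cannot be negative because it measures how different Q is from P.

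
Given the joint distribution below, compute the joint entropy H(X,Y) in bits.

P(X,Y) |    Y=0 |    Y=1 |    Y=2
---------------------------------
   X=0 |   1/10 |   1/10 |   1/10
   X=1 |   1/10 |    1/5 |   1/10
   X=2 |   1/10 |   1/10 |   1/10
3.1219 bits

Joint entropy is H(X,Y) = -Σ_{x,y} p(x,y) log p(x,y).

Summing over all non-zero entries:
H(X,Y) = -[1/10·log_2(1/10) + 1/10·log_2(1/10) + 1/10·log_2(1/10) + 1/10·log_2(1/10) + 1/5·log_2(1/5) + 1/10·log_2(1/10) + 1/10·log_2(1/10) + 1/10·log_2(1/10) + 1/10·log_2(1/10)]
H(X,Y) = 3.1219 bits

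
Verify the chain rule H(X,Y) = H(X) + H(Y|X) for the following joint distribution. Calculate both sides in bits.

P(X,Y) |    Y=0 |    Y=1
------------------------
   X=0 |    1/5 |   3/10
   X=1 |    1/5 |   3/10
H(X,Y) = 1.9710, H(X) = 1.0000, H(Y|X) = 0.9710 (all in bits)

Chain rule: H(X,Y) = H(X) + H(Y|X)

Left side — joint entropy directly:
H(X,Y) = -Σ p(x,y) log p(x,y) = 1.9710 bits

Right side — compute H(Y|X) from the conditional distributions:
P(X) = (1/2, 1/2), so H(X) = 1.0000 bits
H(Y|X) = Σ_x P(X=x) · H(Y|X=x):
  P(Y|X=0) = (2/5, 3/5), H(Y|X=0) = 0.9710, weight P(X=0) = 1/2
  P(Y|X=1) = (2/5, 3/5), H(Y|X=1) = 0.9710, weight P(X=1) = 1/2
H(Y|X) = 0.9710 bits

H(X) + H(Y|X) = 1.0000 + 0.9710 = 1.9710 bits

Both sides equal 1.9710 bits. ✓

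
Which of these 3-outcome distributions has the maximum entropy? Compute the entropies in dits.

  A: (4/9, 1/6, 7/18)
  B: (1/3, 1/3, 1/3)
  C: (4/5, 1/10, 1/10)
B

For a discrete distribution over n outcomes, entropy is maximized by the uniform distribution.

Computing entropies:
H(A) = 0.4457 dits
H(B) = 0.4771 dits
H(C) = 0.2775 dits

The uniform distribution (where all probabilities equal 1/3) achieves the maximum entropy of log_10(3) = 0.4771 dits.

Distribution B has the highest entropy.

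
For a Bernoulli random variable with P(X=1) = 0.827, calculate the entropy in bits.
0.6645 bits

The binary entropy function is:
H(p) = -p log(p) - (1-p) log(1-p)

H(0.827) = -0.827 × log_2(0.827) - 0.173 × log_2(0.173)
H(0.827) = 0.6645 bits

Note: Binary entropy is maximized at p=0.5 (H=1 bit) and minimized at p=0 or p=1 (H=0).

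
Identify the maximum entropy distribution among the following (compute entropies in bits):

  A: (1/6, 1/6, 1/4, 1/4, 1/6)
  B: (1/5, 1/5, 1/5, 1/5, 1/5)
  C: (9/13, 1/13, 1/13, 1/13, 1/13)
B

For a discrete distribution over n outcomes, entropy is maximized by the uniform distribution.

Computing entropies:
H(A) = 2.2925 bits
H(B) = 2.3219 bits
H(C) = 1.5059 bits

The uniform distribution (where all probabilities equal 1/5) achieves the maximum entropy of log_2(5) = 2.3219 bits.

Distribution B has the highest entropy.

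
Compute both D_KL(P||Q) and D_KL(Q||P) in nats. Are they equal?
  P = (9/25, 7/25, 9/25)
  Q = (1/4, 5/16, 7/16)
D_KL(P||Q) = 0.0303, D_KL(Q||P) = 0.0285

KL divergence is not symmetric: D_KL(P||Q) ≠ D_KL(Q||P) in general.

D_KL(P||Q) = 0.0303 nats
D_KL(Q||P) = 0.0285 nats

No, they are not equal!

This asymmetry is why KL divergence is not a true distance metric.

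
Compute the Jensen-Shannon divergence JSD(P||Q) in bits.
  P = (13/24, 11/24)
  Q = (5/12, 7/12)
0.0113 bits

Jensen-Shannon divergence is:
JSD(P||Q) = 0.5 × D_KL(P||M) + 0.5 × D_KL(Q||M)
where M = 0.5 × (P + Q) is the mixture distribution.

M = 0.5 × (13/24, 11/24) + 0.5 × (5/12, 7/12) = (0.479167, 0.520833)

D_KL(P||M) = 0.0113 bits
D_KL(Q||M) = 0.0114 bits

JSD(P||Q) = 0.5 × 0.0113 + 0.5 × 0.0114 = 0.0113 bits

Unlike KL divergence, JSD is symmetric and bounded: 0 ≤ JSD ≤ log(2).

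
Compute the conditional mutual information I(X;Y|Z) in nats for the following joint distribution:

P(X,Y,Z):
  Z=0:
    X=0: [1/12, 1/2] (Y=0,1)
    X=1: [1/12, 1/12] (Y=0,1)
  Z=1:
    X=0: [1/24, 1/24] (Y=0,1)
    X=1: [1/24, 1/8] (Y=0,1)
0.0502 nats

Conditional mutual information: I(X;Y|Z) = H(X|Z) + H(Y|Z) - H(X,Y|Z)

H(Z) = 0.5623
H(X,Z) = 1.1187 → H(X|Z) = 0.5564
H(Y,Z) = 1.1187 → H(Y|Z) = 0.5564
H(X,Y,Z) = 1.6250 → H(X,Y|Z) = 1.0627

I(X;Y|Z) = 0.5564 + 0.5564 - 1.0627 = 0.0502 nats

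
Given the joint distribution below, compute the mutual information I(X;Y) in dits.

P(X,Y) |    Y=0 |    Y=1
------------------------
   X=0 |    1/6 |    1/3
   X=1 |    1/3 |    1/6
0.0246 dits

Mutual information: I(X;Y) = H(X) + H(Y) - H(X,Y)

Marginals:
P(X) = (1/2, 1/2), H(X) = 0.3010 dits
P(Y) = (1/2, 1/2), H(Y) = 0.3010 dits

Joint entropy: H(X,Y) = 0.5775 dits

I(X;Y) = 0.3010 + 0.3010 - 0.5775 = 0.0246 dits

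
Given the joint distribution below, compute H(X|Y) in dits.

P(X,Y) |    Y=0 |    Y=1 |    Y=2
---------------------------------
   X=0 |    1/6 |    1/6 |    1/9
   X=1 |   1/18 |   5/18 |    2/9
0.2741 dits

Using the chain rule: H(X|Y) = H(X,Y) - H(Y)

First, compute H(X,Y) = 0.7348 dits

Marginal P(Y) = (2/9, 4/9, 1/3)
H(Y) = 0.4607 dits

H(X|Y) = H(X,Y) - H(Y) = 0.7348 - 0.4607 = 0.2741 dits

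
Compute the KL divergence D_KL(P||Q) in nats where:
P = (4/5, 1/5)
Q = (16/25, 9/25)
0.0610 nats

KL divergence: D_KL(P||Q) = Σ p(x) log(p(x)/q(x))

Computing term by term:
  x=0: 4/5 × log_e[(4/5)/(16/25)] = 4/5 × 0.2231 = 0.1785
  x=1: 1/5 × log_e[(1/5)/(9/25)] = 1/5 × -0.5878 = -0.1176

D_KL(P||Q) = 0.0610 nats

Note: KL divergence is always non-negative and equals 0 iff P = Q.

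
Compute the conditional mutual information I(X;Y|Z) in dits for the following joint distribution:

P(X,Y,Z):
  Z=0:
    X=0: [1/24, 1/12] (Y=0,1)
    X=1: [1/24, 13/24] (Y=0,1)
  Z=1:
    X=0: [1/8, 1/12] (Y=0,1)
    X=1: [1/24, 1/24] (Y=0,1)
0.0122 dits

Conditional mutual information: I(X;Y|Z) = H(X|Z) + H(Y|Z) - H(X,Y|Z)

H(Z) = 0.2622
H(X,Z) = 0.4813 → H(X|Z) = 0.2191
H(Y,Z) = 0.4601 → H(Y|Z) = 0.1979
H(X,Y,Z) = 0.6670 → H(X,Y|Z) = 0.4049

I(X;Y|Z) = 0.2191 + 0.1979 - 0.4049 = 0.0122 dits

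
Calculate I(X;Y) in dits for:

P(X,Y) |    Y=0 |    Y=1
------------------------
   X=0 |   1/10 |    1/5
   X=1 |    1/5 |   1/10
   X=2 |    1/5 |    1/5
0.0148 dits

Mutual information: I(X;Y) = H(X) + H(Y) - H(X,Y)

Marginals:
P(X) = (3/10, 3/10, 2/5), H(X) = 0.4729 dits
P(Y) = (1/2, 1/2), H(Y) = 0.3010 dits

Joint entropy: H(X,Y) = 0.7592 dits

I(X;Y) = 0.4729 + 0.3010 - 0.7592 = 0.0148 dits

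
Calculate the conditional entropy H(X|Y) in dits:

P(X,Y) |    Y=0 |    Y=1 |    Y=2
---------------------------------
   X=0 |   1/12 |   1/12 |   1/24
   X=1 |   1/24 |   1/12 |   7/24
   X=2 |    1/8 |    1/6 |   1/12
0.4054 dits

Using the chain rule: H(X|Y) = H(X,Y) - H(Y)

First, compute H(X,Y) = 0.8734 dits

Marginal P(Y) = (1/4, 1/3, 5/12)
H(Y) = 0.4680 dits

H(X|Y) = H(X,Y) - H(Y) = 0.8734 - 0.4680 = 0.4054 dits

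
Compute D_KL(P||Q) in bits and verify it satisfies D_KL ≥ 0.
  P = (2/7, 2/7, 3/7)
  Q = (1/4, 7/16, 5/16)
0.0747 bits

KL divergence satisfies the Gibbs inequality: D_KL(P||Q) ≥ 0 for all distributions P, Q.

D_KL(P||Q) = Σ p(x) log(p(x)/q(x))
Term by term:
  x=0: 2/7 × log_2[(2/7)/(1/4)] = 0.0550
  x=1: 2/7 × log_2[(2/7)/(7/16)] = -0.1756
  x=2: 3/7 × log_2[(3/7)/(5/16)] = 0.1953
D_KL(P||Q) = 0.0747 bits

D_KL(P||Q) = 0.0747 ≥ 0 ✓

This non-negativity is a fundamental property: relative entropy cannot be negative because it measures how different Q is from P.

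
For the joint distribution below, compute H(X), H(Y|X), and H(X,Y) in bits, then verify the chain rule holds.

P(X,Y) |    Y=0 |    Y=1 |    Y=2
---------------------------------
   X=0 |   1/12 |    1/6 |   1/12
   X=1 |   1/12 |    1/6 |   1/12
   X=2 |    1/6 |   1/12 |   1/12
H(X,Y) = 3.0850, H(X) = 1.5850, H(Y|X) = 1.5000 (all in bits)

Chain rule: H(X,Y) = H(X) + H(Y|X)

Left side — joint entropy directly:
H(X,Y) = -Σ p(x,y) log p(x,y) = 3.0850 bits

Right side — compute H(Y|X) from the conditional distributions:
P(X) = (1/3, 1/3, 1/3), so H(X) = 1.5850 bits
H(Y|X) = Σ_x P(X=x) · H(Y|X=x):
  P(Y|X=0) = (1/4, 1/2, 1/4), H(Y|X=0) = 1.5000, weight P(X=0) = 1/3
  P(Y|X=1) = (1/4, 1/2, 1/4), H(Y|X=1) = 1.5000, weight P(X=1) = 1/3
  P(Y|X=2) = (1/2, 1/4, 1/4), H(Y|X=2) = 1.5000, weight P(X=2) = 1/3
H(Y|X) = 1.5000 bits

H(X) + H(Y|X) = 1.5850 + 1.5000 = 3.0850 bits

Both sides equal 3.0850 bits. ✓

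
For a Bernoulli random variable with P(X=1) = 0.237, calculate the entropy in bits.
0.7900 bits

The binary entropy function is:
H(p) = -p log(p) - (1-p) log(1-p)

H(0.237) = -0.237 × log_2(0.237) - 0.763 × log_2(0.763)
H(0.237) = 0.7900 bits

Note: Binary entropy is maximized at p=0.5 (H=1 bit) and minimized at p=0 or p=1 (H=0).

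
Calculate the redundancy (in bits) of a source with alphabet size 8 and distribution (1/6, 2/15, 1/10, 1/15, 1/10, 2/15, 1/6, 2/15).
0.0507 bits

Redundancy measures how far a source is from maximum entropy:
R = H_max - H(X)

Maximum entropy for 8 symbols: H_max = log_2(8) = 3.0000 bits
Actual entropy: H(X) = 2.9493 bits
Redundancy: R = 3.0000 - 2.9493 = 0.0507 bits

This redundancy represents potential for compression: the source could be compressed by 0.0507 bits per symbol.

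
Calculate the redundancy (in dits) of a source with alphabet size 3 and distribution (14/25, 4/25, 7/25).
0.0540 dits

Redundancy measures how far a source is from maximum entropy:
R = H_max - H(X)

Maximum entropy for 3 symbols: H_max = log_10(3) = 0.4771 dits
Actual entropy: H(X) = 0.4232 dits
Redundancy: R = 0.4771 - 0.4232 = 0.0540 dits

This redundancy represents potential for compression: the source could be compressed by 0.0540 dits per symbol.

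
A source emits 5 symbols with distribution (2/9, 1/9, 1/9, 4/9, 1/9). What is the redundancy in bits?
0.2631 bits

Redundancy measures how far a source is from maximum entropy:
R = H_max - H(X)

Maximum entropy for 5 symbols: H_max = log_2(5) = 2.3219 bits
Actual entropy: H(X) = 2.0588 bits
Redundancy: R = 2.3219 - 2.0588 = 0.2631 bits

This redundancy represents potential for compression: the source could be compressed by 0.2631 bits per symbol.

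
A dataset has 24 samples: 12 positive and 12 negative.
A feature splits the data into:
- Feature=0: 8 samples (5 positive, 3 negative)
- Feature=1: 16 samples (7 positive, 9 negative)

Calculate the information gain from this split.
0.0227 bits

Information Gain = H(Y) - H(Y|Feature)

Before split:
P(positive) = 12/24 = 0.5000
H(Y) = 1.0000 bits

After split:
Feature=0: H = 0.9544 bits (weight = 8/24)
Feature=1: H = 0.9887 bits (weight = 16/24)
H(Y|Feature) = (8/24)×0.9544 + (16/24)×0.9887 = 0.9773 bits

Information Gain = 1.0000 - 0.9773 = 0.0227 bits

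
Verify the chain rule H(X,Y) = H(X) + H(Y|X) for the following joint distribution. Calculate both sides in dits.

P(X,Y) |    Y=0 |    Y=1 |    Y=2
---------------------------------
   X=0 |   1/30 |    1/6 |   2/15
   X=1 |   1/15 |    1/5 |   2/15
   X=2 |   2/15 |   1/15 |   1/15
H(X,Y) = 0.9040, H(X) = 0.4713, H(Y|X) = 0.4327 (all in dits)

Chain rule: H(X,Y) = H(X) + H(Y|X)

Left side — joint entropy directly:
H(X,Y) = -Σ p(x,y) log p(x,y) = 0.9040 dits

Right side — compute H(Y|X) from the conditional distributions:
P(X) = (1/3, 2/5, 4/15), so H(X) = 0.4713 dits
H(Y|X) = Σ_x P(X=x) · H(Y|X=x):
  P(Y|X=0) = (1/10, 1/2, 2/5), H(Y|X=0) = 0.4097, weight P(X=0) = 1/3
  P(Y|X=1) = (1/6, 1/2, 1/3), H(Y|X=1) = 0.4392, weight P(X=1) = 2/5
  P(Y|X=2) = (1/2, 1/4, 1/4), H(Y|X=2) = 0.4515, weight P(X=2) = 4/15
H(Y|X) = 0.4327 dits

H(X) + H(Y|X) = 0.4713 + 0.4327 = 0.9040 dits

Both sides equal 0.9040 dits. ✓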